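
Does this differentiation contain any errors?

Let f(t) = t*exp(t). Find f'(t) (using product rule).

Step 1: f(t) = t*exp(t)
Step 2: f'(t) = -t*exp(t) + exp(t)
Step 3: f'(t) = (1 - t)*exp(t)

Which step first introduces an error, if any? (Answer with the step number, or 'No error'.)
Step 2

Step 2 is incorrect due to a sign flip.
The step shows: -t*exp(t) + exp(t)
The correct value should be: t*exp(t) + exp(t)

Explanation: The sign of one term was flipped: the term t*exp(t) was incorrectly written as -t*exp(t)
The later steps are derived from this incorrect expression, so the error originates in Step 2.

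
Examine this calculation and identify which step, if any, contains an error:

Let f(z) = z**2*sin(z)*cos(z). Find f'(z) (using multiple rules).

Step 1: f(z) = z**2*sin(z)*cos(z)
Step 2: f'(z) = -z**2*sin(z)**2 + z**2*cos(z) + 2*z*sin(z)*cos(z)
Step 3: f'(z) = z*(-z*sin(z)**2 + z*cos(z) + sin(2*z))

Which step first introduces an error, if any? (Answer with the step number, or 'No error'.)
Step 2

Step 2 is incorrect due to a wrong exponent.
The step shows: -z**2*sin(z)**2 + z**2*cos(z) + 2*z*sin(z)*cos(z)
The correct value should be: -z**2*sin(z)**2 + z**2*cos(z)**2 + 2*z*sin(z)*cos(z)

Explanation: The exponent 2 on cos(z) was incorrectly written as 1: the term z**2*cos(z)**2 was incorrectly written as z**2*cos(z)
The later steps are derived from this incorrect expression, so the error originates in Step 2.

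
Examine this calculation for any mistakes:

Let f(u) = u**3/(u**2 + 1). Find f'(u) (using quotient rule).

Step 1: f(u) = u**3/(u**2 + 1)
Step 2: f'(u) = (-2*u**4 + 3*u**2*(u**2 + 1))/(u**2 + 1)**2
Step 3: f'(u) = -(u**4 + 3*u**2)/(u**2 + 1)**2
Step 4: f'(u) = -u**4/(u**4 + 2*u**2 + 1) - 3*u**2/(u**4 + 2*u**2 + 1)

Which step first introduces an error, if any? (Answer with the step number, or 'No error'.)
Step 3

Step 3 is incorrect due to a sign flip.
The step shows: -(u**4 + 3*u**2)/(u**2 + 1)**2
The correct value should be: (u**4 + 3*u**2)/(u**2 + 1)**2

Explanation: The sign of the whole expression was flipped: the term (u**4 + 3*u**2)/(u**2 + 1)**2 was incorrectly written as -(u**4 + 3*u**2)/(u**2 + 1)**2
The later steps are derived from this incorrect expression, so the error originates in Step 3.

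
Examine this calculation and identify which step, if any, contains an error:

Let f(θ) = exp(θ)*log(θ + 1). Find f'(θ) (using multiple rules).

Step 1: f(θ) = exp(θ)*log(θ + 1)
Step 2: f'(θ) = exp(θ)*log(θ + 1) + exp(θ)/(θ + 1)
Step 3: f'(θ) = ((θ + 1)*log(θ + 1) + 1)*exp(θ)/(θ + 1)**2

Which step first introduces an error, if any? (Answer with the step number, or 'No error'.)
Step 3

Step 3 is incorrect due to a wrong exponent.
The step shows: ((θ + 1)*log(θ + 1) + 1)*exp(θ)/(θ + 1)**2
The correct value should be: ((θ + 1)*log(θ + 1) + 1)*exp(θ)/(θ + 1)

Explanation: The exponent -1 on θ + 1 was incorrectly written as -2: the term ((θ + 1)*log(θ + 1) + 1)*exp(θ)/(θ + 1) was incorrectly written as ((θ + 1)*log(θ + 1) + 1)*exp(θ)/(θ + 1)**2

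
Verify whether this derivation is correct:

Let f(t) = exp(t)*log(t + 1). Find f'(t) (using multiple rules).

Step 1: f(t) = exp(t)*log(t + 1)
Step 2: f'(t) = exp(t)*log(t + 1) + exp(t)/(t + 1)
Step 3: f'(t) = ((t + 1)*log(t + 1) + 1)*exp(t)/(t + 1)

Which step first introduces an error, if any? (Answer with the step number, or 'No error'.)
No error

All steps in this derivation are correct.
The final answer f'(t) = ((t + 1)*log(t + 1) + 1)*exp(t)/(t + 1) is valid.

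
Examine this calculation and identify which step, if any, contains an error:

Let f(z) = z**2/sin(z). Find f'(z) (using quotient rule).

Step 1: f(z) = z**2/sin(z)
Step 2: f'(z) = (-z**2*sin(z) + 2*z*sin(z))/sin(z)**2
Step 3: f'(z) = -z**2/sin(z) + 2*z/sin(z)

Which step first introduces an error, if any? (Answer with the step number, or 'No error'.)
Step 2

Step 2 is incorrect due to a wrong trig function.
The step shows: (-z**2*sin(z) + 2*z*sin(z))/sin(z)**2
The correct value should be: (-z**2*cos(z) + 2*z*sin(z))/sin(z)**2

Explanation: cos(z) was incorrectly written as sin(z): the term (-z**2*cos(z) + 2*z*sin(z))/sin(z)**2 was incorrectly written as (-z**2*sin(z) + 2*z*sin(z))/sin(z)**2
The later steps are derived from this incorrect expression, so the error originates in Step 2.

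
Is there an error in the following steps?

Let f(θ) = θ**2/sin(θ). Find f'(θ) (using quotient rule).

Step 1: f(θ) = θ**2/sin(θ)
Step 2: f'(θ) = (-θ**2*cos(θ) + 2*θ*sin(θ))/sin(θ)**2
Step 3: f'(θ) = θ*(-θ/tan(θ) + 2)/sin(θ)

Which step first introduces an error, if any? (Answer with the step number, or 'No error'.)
No error

All steps in this derivation are correct.
The final answer f'(θ) = θ*(-θ/tan(θ) + 2)/sin(θ) is valid.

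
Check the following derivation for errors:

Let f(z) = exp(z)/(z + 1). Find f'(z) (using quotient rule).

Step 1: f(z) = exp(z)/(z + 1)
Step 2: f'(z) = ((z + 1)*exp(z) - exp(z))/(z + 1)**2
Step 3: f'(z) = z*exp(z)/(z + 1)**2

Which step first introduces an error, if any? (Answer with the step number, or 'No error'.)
No error

All steps in this derivation are correct.
The final answer f'(z) = z*exp(z)/(z + 1)**2 is valid.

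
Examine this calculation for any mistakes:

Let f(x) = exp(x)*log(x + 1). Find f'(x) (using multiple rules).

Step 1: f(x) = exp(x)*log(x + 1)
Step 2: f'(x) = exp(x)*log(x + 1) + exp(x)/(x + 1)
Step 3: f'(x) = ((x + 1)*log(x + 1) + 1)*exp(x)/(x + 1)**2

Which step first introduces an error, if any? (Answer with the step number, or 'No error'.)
Step 3

Step 3 is incorrect due to a wrong exponent.
The step shows: ((x + 1)*log(x + 1) + 1)*exp(x)/(x + 1)**2
The correct value should be: ((x + 1)*log(x + 1) + 1)*exp(x)/(x + 1)

Explanation: The exponent -1 on x + 1 was incorrectly written as -2: the term ((x + 1)*log(x + 1) + 1)*exp(x)/(x + 1) was incorrectly written as ((x + 1)*log(x + 1) + 1)*exp(x)/(x + 1)**2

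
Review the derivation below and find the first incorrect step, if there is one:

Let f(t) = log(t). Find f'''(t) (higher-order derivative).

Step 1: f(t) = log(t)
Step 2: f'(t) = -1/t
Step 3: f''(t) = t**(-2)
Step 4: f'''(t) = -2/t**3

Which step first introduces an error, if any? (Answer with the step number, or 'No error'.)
Step 2

Step 2 is incorrect due to a sign flip.
The step shows: -1/t
The correct value should be: 1/t

Explanation: The sign of the whole expression was flipped: the term 1/t was incorrectly written as -1/t
The later steps are derived from this incorrect expression, so the error originates in Step 2.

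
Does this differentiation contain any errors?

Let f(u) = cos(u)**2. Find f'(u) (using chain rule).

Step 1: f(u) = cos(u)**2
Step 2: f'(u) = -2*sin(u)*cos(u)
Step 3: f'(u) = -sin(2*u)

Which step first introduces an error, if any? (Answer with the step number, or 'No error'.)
No error

All steps in this derivation are correct.
The final answer f'(u) = -sin(2*u) is valid.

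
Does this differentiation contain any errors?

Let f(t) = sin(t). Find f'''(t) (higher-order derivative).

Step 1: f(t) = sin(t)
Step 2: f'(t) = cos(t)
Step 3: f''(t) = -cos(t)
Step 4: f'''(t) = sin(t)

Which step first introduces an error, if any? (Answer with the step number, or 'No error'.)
Step 3

Step 3 is incorrect due to a wrong trig function.
The step shows: -cos(t)
The correct value should be: -sin(t)

Explanation: sin(t) was incorrectly written as cos(t): the term -sin(t) was incorrectly written as -cos(t)
The later steps are derived from this incorrect expression, so the error originates in Step 3.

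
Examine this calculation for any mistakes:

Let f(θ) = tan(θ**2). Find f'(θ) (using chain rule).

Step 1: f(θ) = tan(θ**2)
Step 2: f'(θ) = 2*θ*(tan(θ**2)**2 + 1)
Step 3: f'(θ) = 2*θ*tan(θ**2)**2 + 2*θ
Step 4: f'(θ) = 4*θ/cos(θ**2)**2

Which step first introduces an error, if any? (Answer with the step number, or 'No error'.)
Step 4

Step 4 is incorrect due to a wrong coefficient.
The step shows: 4*θ/cos(θ**2)**2
The correct value should be: 2*θ/cos(θ**2)**2

Explanation: The coefficient 2 was incorrectly written as 4: the term 2*θ/cos(θ**2)**2 was incorrectly written as 4*θ/cos(θ**2)**2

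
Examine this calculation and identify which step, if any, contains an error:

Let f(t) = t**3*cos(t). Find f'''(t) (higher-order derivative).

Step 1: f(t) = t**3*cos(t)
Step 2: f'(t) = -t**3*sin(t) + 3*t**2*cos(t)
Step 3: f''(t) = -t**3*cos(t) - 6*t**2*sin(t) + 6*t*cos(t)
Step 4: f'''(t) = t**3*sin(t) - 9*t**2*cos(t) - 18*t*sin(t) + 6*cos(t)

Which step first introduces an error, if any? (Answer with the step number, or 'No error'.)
No error

All steps in this derivation are correct.
The final answer f'''(t) = t**3*sin(t) - 9*t**2*cos(t) - 18*t*sin(t) + 6*cos(t) is valid.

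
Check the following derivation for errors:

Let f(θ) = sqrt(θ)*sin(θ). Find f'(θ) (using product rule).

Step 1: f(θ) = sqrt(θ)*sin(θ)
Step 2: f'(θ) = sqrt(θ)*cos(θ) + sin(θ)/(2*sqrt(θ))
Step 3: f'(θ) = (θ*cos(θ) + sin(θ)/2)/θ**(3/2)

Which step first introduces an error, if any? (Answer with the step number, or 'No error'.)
Step 3

Step 3 is incorrect due to a wrong exponent.
The step shows: (θ*cos(θ) + sin(θ)/2)/θ**(3/2)
The correct value should be: (θ*cos(θ) + sin(θ)/2)/sqrt(θ)

Explanation: The exponent -1/2 on θ was incorrectly written as -3/2: the term (θ*cos(θ) + sin(θ)/2)/sqrt(θ) was incorrectly written as (θ*cos(θ) + sin(θ)/2)/θ**(3/2)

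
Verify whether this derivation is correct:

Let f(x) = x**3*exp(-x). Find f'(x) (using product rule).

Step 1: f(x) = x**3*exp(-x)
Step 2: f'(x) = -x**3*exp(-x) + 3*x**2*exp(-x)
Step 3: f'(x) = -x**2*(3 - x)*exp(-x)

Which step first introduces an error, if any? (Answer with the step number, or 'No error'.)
Step 3

Step 3 is incorrect due to a sign flip.
The step shows: -x**2*(3 - x)*exp(-x)
The correct value should be: x**2*(3 - x)*exp(-x)

Explanation: The sign of the whole expression was flipped: the term x**2*(3 - x)*exp(-x) was incorrectly written as -x**2*(3 - x)*exp(-x)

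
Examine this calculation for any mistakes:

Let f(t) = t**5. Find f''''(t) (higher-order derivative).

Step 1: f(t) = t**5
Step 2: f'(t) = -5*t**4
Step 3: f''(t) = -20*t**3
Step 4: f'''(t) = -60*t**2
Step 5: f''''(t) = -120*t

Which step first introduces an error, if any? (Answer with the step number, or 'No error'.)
Step 2

Step 2 is incorrect due to a sign flip.
The step shows: -5*t**4
The correct value should be: 5*t**4

Explanation: The sign of the whole expression was flipped: the term 5*t**4 was incorrectly written as -5*t**4
The later steps are derived from this incorrect expression, so the error originates in Step 2.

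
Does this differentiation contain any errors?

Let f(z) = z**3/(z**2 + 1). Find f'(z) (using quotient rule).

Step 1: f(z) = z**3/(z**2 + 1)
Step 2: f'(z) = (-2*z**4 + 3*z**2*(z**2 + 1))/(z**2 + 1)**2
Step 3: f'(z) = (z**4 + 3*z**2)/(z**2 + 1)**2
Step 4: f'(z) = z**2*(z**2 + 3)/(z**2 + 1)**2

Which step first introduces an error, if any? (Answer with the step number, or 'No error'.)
No error

All steps in this derivation are correct.
The final answer f'(z) = z**2*(z**2 + 3)/(z**2 + 1)**2 is valid.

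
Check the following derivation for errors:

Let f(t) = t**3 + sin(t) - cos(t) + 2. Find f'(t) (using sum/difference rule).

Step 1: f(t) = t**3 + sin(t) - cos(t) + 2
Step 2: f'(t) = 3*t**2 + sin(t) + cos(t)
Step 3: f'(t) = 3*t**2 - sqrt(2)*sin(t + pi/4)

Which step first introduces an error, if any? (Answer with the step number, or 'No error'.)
Step 3

Step 3 is incorrect due to a sign flip.
The step shows: 3*t**2 - sqrt(2)*sin(t + pi/4)
The correct value should be: 3*t**2 + sqrt(2)*sin(t + pi/4)

Explanation: The sign of one term was flipped: the term sqrt(2)*sin(t + pi/4) was incorrectly written as -sqrt(2)*sin(t + pi/4)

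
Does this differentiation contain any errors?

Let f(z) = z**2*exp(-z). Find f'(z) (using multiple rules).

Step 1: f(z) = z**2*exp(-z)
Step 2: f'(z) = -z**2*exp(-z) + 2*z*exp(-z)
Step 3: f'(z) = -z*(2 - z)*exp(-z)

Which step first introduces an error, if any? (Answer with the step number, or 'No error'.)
Step 3

Step 3 is incorrect due to a sign flip.
The step shows: -z*(2 - z)*exp(-z)
The correct value should be: z*(2 - z)*exp(-z)

Explanation: The sign of the whole expression was flipped: the term z*(2 - z)*exp(-z) was incorrectly written as -z*(2 - z)*exp(-z)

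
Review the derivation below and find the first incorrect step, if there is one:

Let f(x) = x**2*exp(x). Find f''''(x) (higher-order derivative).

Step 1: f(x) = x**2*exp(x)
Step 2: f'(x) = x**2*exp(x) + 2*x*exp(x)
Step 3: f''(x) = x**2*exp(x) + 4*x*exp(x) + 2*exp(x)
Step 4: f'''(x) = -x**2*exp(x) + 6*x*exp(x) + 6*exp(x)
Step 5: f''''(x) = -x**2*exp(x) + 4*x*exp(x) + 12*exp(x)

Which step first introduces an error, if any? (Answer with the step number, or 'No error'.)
Step 4

Step 4 is incorrect due to a sign flip.
The step shows: -x**2*exp(x) + 6*x*exp(x) + 6*exp(x)
The correct value should be: x**2*exp(x) + 6*x*exp(x) + 6*exp(x)

Explanation: The sign of one term was flipped: the term x**2*exp(x) was incorrectly written as -x**2*exp(x)
The later steps are derived from this incorrect expression, so the error originates in Step 4.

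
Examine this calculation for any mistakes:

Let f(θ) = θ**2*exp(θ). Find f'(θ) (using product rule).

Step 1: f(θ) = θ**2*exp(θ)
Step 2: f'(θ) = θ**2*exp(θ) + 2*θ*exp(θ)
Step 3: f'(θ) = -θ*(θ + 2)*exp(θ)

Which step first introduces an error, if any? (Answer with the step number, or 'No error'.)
Step 3

Step 3 is incorrect due to a sign flip.
The step shows: -θ*(θ + 2)*exp(θ)
The correct value should be: θ*(θ + 2)*exp(θ)

Explanation: The sign of the whole expression was flipped: the term θ*(θ + 2)*exp(θ) was incorrectly written as -θ*(θ + 2)*exp(θ)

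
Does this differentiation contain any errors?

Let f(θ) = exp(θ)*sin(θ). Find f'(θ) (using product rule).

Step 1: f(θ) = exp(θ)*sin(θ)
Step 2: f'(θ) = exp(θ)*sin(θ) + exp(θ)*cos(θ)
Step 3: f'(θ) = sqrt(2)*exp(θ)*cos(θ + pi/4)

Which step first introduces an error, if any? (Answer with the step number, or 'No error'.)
Step 3

Step 3 is incorrect due to a wrong trig function.
The step shows: sqrt(2)*exp(θ)*cos(θ + pi/4)
The correct value should be: sqrt(2)*exp(θ)*sin(θ + pi/4)

Explanation: sin(θ + pi/4) was incorrectly written as cos(θ + pi/4): the term sqrt(2)*exp(θ)*sin(θ + pi/4) was incorrectly written as sqrt(2)*exp(θ)*cos(θ + pi/4)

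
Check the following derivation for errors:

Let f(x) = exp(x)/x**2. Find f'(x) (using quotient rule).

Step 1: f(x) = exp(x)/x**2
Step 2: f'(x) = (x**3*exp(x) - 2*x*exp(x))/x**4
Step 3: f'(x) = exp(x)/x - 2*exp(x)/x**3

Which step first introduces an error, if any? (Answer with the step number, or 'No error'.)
Step 2

Step 2 is incorrect due to a wrong exponent.
The step shows: (x**3*exp(x) - 2*x*exp(x))/x**4
The correct value should be: (x**2*exp(x) - 2*x*exp(x))/x**4

Explanation: The exponent 2 on x was incorrectly written as 3: the term (x**2*exp(x) - 2*x*exp(x))/x**4 was incorrectly written as (x**3*exp(x) - 2*x*exp(x))/x**4
The later steps are derived from this incorrect expression, so the error originates in Step 2.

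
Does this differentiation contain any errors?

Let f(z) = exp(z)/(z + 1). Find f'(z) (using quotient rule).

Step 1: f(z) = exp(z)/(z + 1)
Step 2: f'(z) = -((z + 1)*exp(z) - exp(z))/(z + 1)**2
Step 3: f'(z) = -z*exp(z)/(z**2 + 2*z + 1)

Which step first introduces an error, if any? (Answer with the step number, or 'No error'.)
Step 2

Step 2 is incorrect due to a sign flip.
The step shows: -((z + 1)*exp(z) - exp(z))/(z + 1)**2
The correct value should be: ((z + 1)*exp(z) - exp(z))/(z + 1)**2

Explanation: The sign of the whole expression was flipped: the term ((z + 1)*exp(z) - exp(z))/(z + 1)**2 was incorrectly written as -((z + 1)*exp(z) - exp(z))/(z + 1)**2
The later steps are derived from this incorrect expression, so the error originates in Step 2.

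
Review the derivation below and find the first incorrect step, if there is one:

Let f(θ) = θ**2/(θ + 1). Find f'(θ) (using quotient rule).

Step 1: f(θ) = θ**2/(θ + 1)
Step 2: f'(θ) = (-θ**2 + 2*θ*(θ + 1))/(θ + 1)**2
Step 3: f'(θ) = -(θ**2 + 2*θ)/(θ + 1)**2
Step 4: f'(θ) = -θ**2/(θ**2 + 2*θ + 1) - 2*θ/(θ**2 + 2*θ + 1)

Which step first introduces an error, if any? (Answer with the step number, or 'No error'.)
Step 3

Step 3 is incorrect due to a sign flip.
The step shows: -(θ**2 + 2*θ)/(θ + 1)**2
The correct value should be: (θ**2 + 2*θ)/(θ + 1)**2

Explanation: The sign of the whole expression was flipped: the term (θ**2 + 2*θ)/(θ + 1)**2 was incorrectly written as -(θ**2 + 2*θ)/(θ + 1)**2
The later steps are derived from this incorrect expression, so the error originates in Step 3.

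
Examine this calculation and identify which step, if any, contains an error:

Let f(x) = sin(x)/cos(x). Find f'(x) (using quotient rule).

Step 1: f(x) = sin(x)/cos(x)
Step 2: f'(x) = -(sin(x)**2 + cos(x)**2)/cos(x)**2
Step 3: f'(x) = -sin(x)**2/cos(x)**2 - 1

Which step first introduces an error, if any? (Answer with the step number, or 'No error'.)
Step 2

Step 2 is incorrect due to a sign flip.
The step shows: -(sin(x)**2 + cos(x)**2)/cos(x)**2
The correct value should be: (sin(x)**2 + cos(x)**2)/cos(x)**2

Explanation: The sign of the whole expression was flipped: the term (sin(x)**2 + cos(x)**2)/cos(x)**2 was incorrectly written as -(sin(x)**2 + cos(x)**2)/cos(x)**2
The later steps are derived from this incorrect expression, so the error originates in Step 2.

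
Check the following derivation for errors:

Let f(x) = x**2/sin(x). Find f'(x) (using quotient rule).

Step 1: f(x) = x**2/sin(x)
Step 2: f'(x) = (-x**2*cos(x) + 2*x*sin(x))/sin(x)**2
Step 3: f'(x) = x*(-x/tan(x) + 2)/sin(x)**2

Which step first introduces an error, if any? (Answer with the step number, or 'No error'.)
Step 3

Step 3 is incorrect due to a wrong exponent.
The step shows: x*(-x/tan(x) + 2)/sin(x)**2
The correct value should be: x*(-x/tan(x) + 2)/sin(x)

Explanation: The exponent -1 on sin(x) was incorrectly written as -2: the term x*(-x/tan(x) + 2)/sin(x) was incorrectly written as x*(-x/tan(x) + 2)/sin(x)**2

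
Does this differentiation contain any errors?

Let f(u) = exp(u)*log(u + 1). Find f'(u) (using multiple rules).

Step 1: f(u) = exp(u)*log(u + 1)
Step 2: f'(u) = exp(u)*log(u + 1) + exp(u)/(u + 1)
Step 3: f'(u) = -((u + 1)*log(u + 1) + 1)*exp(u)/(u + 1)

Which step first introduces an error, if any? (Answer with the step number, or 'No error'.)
Step 3

Step 3 is incorrect due to a sign flip.
The step shows: -((u + 1)*log(u + 1) + 1)*exp(u)/(u + 1)
The correct value should be: ((u + 1)*log(u + 1) + 1)*exp(u)/(u + 1)

Explanation: The sign of the whole expression was flipped: the term ((u + 1)*log(u + 1) + 1)*exp(u)/(u + 1) was incorrectly written as -((u + 1)*log(u + 1) + 1)*exp(u)/(u + 1)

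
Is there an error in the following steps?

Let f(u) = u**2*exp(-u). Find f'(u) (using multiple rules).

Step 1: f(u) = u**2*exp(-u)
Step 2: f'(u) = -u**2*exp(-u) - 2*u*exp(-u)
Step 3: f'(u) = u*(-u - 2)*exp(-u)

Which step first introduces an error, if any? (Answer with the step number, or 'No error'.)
Step 2

Step 2 is incorrect due to a sign flip.
The step shows: -u**2*exp(-u) - 2*u*exp(-u)
The correct value should be: -u**2*exp(-u) + 2*u*exp(-u)

Explanation: The sign of one term was flipped: the term 2*u*exp(-u) was incorrectly written as -2*u*exp(-u)
The later steps are derived from this incorrect expression, so the error originates in Step 2.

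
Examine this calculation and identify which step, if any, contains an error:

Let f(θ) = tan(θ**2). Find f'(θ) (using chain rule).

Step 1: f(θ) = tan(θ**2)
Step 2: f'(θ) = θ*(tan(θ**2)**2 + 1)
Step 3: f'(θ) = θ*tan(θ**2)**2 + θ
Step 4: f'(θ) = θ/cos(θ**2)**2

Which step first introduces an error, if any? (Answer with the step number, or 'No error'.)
Step 2

Step 2 is incorrect due to a wrong coefficient.
The step shows: θ*(tan(θ**2)**2 + 1)
The correct value should be: 2*θ*(tan(θ**2)**2 + 1)

Explanation: The coefficient 2 was incorrectly written as 1: the term 2*θ*(tan(θ**2)**2 + 1) was incorrectly written as θ*(tan(θ**2)**2 + 1)
The later steps are derived from this incorrect expression, so the error originates in Step 2.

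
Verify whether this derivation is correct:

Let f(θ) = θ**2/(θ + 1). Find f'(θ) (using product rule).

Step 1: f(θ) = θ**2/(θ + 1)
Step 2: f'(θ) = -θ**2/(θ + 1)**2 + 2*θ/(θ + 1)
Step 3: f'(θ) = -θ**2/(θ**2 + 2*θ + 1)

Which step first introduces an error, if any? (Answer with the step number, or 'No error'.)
Step 3

Step 3 is incorrect due to a dropped term.
The step shows: -θ**2/(θ**2 + 2*θ + 1)
The correct value should be: -θ**2/(θ**2 + 2*θ + 1) + 2*θ/(θ + 1)

Explanation: A term was dropped: the term 2*θ/(θ + 1) was incorrectly omitted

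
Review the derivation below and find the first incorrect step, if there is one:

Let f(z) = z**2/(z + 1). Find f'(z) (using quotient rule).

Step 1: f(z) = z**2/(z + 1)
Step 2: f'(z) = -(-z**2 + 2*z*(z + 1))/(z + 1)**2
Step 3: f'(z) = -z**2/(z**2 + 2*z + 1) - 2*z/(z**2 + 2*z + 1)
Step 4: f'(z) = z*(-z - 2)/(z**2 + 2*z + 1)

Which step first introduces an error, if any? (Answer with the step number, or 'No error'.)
Step 2

Step 2 is incorrect due to a sign flip.
The step shows: -(-z**2 + 2*z*(z + 1))/(z + 1)**2
The correct value should be: (-z**2 + 2*z*(z + 1))/(z + 1)**2

Explanation: The sign of the whole expression was flipped: the term (-z**2 + 2*z*(z + 1))/(z + 1)**2 was incorrectly written as -(-z**2 + 2*z*(z + 1))/(z + 1)**2
The later steps are derived from this incorrect expression, so the error originates in Step 2.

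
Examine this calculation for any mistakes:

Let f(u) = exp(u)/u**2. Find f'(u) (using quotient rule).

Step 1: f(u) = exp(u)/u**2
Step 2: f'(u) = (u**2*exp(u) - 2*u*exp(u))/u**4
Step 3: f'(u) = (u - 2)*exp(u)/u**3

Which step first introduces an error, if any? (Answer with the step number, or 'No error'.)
No error

All steps in this derivation are correct.
The final answer f'(u) = (u - 2)*exp(u)/u**3 is valid.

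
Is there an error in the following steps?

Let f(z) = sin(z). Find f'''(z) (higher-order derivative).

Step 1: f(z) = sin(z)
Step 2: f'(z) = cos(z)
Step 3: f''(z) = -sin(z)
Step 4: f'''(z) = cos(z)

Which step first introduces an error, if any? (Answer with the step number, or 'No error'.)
Step 4

Step 4 is incorrect due to a sign flip.
The step shows: cos(z)
The correct value should be: -cos(z)

Explanation: The sign of the whole expression was flipped: the term -cos(z) was incorrectly written as cos(z)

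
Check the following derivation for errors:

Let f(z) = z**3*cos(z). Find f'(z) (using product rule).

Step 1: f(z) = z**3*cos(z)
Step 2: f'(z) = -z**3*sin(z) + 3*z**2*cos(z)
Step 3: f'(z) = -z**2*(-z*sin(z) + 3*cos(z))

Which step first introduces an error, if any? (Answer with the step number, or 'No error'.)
Step 3

Step 3 is incorrect due to a sign flip.
The step shows: -z**2*(-z*sin(z) + 3*cos(z))
The correct value should be: z**2*(-z*sin(z) + 3*cos(z))

Explanation: The sign of the whole expression was flipped: the term z**2*(-z*sin(z) + 3*cos(z)) was incorrectly written as -z**2*(-z*sin(z) + 3*cos(z))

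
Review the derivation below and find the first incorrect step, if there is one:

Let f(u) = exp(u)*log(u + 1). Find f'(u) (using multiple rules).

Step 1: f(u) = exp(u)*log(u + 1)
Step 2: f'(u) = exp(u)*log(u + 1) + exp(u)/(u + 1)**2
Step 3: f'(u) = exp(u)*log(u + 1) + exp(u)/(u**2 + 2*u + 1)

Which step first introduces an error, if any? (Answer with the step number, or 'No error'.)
Step 2

Step 2 is incorrect due to a wrong exponent.
The step shows: exp(u)*log(u + 1) + exp(u)/(u + 1)**2
The correct value should be: exp(u)*log(u + 1) + exp(u)/(u + 1)

Explanation: The exponent -1 on u + 1 was incorrectly written as -2: the term exp(u)/(u + 1) was incorrectly written as exp(u)/(u + 1)**2
The later steps are derived from this incorrect expression, so the error originates in Step 2.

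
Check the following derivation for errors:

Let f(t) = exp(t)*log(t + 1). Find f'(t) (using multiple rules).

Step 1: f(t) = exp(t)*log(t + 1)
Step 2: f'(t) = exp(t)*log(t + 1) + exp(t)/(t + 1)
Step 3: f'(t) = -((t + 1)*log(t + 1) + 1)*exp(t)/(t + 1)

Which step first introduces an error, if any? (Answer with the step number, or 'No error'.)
Step 3

Step 3 is incorrect due to a sign flip.
The step shows: -((t + 1)*log(t + 1) + 1)*exp(t)/(t + 1)
The correct value should be: ((t + 1)*log(t + 1) + 1)*exp(t)/(t + 1)

Explanation: The sign of the whole expression was flipped: the term ((t + 1)*log(t + 1) + 1)*exp(t)/(t + 1) was incorrectly written as -((t + 1)*log(t + 1) + 1)*exp(t)/(t + 1)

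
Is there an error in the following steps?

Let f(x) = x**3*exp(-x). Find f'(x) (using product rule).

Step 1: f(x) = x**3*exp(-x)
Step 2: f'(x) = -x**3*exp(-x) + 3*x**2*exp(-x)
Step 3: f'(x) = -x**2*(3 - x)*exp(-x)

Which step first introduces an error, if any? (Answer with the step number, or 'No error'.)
Step 3

Step 3 is incorrect due to a sign flip.
The step shows: -x**2*(3 - x)*exp(-x)
The correct value should be: x**2*(3 - x)*exp(-x)

Explanation: The sign of the whole expression was flipped: the term x**2*(3 - x)*exp(-x) was incorrectly written as -x**2*(3 - x)*exp(-x)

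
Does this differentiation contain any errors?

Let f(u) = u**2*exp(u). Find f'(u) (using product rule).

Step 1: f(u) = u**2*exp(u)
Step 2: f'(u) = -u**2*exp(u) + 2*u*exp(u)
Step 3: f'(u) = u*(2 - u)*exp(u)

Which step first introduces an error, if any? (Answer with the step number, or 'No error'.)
Step 2

Step 2 is incorrect due to a sign flip.
The step shows: -u**2*exp(u) + 2*u*exp(u)
The correct value should be: u**2*exp(u) + 2*u*exp(u)

Explanation: The sign of one term was flipped: the term u**2*exp(u) was incorrectly written as -u**2*exp(u)
The later steps are derived from this incorrect expression, so the error originates in Step 2.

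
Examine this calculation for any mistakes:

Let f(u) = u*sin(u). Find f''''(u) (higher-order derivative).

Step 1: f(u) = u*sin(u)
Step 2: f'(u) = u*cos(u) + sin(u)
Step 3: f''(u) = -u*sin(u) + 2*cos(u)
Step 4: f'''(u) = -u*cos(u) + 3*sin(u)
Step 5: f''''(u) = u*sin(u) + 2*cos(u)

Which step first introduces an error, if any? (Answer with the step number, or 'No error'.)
Step 4

Step 4 is incorrect due to a sign flip.
The step shows: -u*cos(u) + 3*sin(u)
The correct value should be: -u*cos(u) - 3*sin(u)

Explanation: The sign of one term was flipped: the term -3*sin(u) was incorrectly written as 3*sin(u)
The later steps are derived from this incorrect expression, so the error originates in Step 4.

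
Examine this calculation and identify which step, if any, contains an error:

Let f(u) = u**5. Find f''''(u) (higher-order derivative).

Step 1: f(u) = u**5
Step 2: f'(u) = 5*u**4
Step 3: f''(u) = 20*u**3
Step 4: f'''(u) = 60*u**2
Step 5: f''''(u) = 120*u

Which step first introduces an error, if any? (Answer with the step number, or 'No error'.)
No error

All steps in this derivation are correct.
The final answer f''''(u) = 120*u is valid.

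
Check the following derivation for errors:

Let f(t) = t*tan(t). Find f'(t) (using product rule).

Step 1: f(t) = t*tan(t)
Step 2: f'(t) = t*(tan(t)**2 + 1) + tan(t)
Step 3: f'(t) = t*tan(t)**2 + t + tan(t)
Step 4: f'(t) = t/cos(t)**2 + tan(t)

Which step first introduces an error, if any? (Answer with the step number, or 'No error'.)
No error

All steps in this derivation are correct.
The final answer f'(t) = t/cos(t)**2 + tan(t) is valid.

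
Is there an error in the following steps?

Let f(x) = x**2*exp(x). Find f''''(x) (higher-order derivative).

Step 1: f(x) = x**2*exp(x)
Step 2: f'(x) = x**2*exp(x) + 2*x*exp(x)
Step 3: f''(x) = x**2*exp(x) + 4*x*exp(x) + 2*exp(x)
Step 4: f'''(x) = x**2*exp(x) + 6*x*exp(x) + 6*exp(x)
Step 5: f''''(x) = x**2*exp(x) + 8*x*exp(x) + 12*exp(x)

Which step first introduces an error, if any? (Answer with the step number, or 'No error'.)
No error

All steps in this derivation are correct.
The final answer f''''(x) = x**2*exp(x) + 8*x*exp(x) + 12*exp(x) is valid.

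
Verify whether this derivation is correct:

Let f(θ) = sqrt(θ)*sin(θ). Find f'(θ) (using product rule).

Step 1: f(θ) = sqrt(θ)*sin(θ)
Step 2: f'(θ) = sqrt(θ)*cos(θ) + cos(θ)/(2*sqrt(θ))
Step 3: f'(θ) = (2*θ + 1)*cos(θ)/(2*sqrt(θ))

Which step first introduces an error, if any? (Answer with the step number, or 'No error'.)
Step 2

Step 2 is incorrect due to a wrong trig function.
The step shows: sqrt(θ)*cos(θ) + cos(θ)/(2*sqrt(θ))
The correct value should be: sqrt(θ)*cos(θ) + sin(θ)/(2*sqrt(θ))

Explanation: sin(θ) was incorrectly written as cos(θ): the term sin(θ)/(2*sqrt(θ)) was incorrectly written as cos(θ)/(2*sqrt(θ))
The later steps are derived from this incorrect expression, so the error originates in Step 2.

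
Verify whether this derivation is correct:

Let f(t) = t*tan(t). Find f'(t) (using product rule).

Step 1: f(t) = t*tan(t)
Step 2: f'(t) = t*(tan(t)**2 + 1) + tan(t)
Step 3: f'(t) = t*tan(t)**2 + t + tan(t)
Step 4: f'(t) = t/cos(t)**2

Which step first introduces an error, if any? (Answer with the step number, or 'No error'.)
Step 4

Step 4 is incorrect due to a dropped term.
The step shows: t/cos(t)**2
The correct value should be: t/cos(t)**2 + tan(t)

Explanation: A term was dropped: the term tan(t) was incorrectly omitted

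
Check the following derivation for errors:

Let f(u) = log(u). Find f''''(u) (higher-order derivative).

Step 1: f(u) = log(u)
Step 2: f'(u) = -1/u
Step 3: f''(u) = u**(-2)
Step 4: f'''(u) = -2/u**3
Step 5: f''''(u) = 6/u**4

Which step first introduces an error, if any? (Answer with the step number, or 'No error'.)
Step 2

Step 2 is incorrect due to a sign flip.
The step shows: -1/u
The correct value should be: 1/u

Explanation: The sign of the whole expression was flipped: the term 1/u was incorrectly written as -1/u
The later steps are derived from this incorrect expression, so the error originates in Step 2.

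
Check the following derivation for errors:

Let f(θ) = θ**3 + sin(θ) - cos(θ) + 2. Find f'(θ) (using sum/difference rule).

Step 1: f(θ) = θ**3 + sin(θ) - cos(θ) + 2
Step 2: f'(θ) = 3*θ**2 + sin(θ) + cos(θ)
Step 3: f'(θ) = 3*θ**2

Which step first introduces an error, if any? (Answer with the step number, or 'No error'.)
Step 3

Step 3 is incorrect due to a dropped term.
The step shows: 3*θ**2
The correct value should be: 3*θ**2 + sqrt(2)*sin(θ + pi/4)

Explanation: A term was dropped: the term sqrt(2)*sin(θ + pi/4) was incorrectly omitted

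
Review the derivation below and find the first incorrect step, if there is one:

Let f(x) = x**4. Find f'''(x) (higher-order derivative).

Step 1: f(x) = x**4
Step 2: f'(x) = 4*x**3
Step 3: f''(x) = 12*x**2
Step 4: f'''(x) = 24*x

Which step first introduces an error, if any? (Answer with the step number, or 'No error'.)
No error

All steps in this derivation are correct.
The final answer f'''(x) = 24*x is valid.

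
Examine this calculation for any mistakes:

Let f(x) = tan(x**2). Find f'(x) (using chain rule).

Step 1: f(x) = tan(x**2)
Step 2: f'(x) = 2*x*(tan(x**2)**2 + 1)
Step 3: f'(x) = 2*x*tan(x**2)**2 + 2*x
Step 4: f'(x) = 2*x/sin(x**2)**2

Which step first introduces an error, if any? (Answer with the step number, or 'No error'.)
Step 4

Step 4 is incorrect due to a wrong trig function.
The step shows: 2*x/sin(x**2)**2
The correct value should be: 2*x/cos(x**2)**2

Explanation: cos(x**2) was incorrectly written as sin(x**2): the term 2*x/cos(x**2)**2 was incorrectly written as 2*x/sin(x**2)**2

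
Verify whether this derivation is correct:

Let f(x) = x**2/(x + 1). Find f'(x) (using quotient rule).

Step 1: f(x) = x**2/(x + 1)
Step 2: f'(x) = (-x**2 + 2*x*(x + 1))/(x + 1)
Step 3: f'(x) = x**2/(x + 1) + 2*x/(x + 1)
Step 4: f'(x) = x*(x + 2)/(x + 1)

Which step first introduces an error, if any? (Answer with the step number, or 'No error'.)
Step 2

Step 2 is incorrect due to a wrong exponent.
The step shows: (-x**2 + 2*x*(x + 1))/(x + 1)
The correct value should be: (-x**2 + 2*x*(x + 1))/(x + 1)**2

Explanation: The exponent -2 on x + 1 was incorrectly written as -1: the term (-x**2 + 2*x*(x + 1))/(x + 1)**2 was incorrectly written as (-x**2 + 2*x*(x + 1))/(x + 1)
The later steps are derived from this incorrect expression, so the error originates in Step 2.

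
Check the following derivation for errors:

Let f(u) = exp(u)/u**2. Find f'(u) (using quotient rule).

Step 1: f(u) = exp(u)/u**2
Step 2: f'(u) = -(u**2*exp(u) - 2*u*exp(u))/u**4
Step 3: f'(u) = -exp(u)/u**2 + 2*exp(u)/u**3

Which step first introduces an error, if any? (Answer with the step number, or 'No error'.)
Step 2

Step 2 is incorrect due to a sign flip.
The step shows: -(u**2*exp(u) - 2*u*exp(u))/u**4
The correct value should be: (u**2*exp(u) - 2*u*exp(u))/u**4

Explanation: The sign of the whole expression was flipped: the term (u**2*exp(u) - 2*u*exp(u))/u**4 was incorrectly written as -(u**2*exp(u) - 2*u*exp(u))/u**4
The later steps are derived from this incorrect expression, so the error originates in Step 2.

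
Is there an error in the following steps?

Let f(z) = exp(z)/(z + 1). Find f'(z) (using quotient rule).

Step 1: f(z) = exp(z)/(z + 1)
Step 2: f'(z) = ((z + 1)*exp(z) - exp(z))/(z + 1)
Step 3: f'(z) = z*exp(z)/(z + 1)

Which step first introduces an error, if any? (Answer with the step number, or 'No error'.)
Step 2

Step 2 is incorrect due to a wrong exponent.
The step shows: ((z + 1)*exp(z) - exp(z))/(z + 1)
The correct value should be: ((z + 1)*exp(z) - exp(z))/(z + 1)**2

Explanation: The exponent -2 on z + 1 was incorrectly written as -1: the term ((z + 1)*exp(z) - exp(z))/(z + 1)**2 was incorrectly written as ((z + 1)*exp(z) - exp(z))/(z + 1)
The later steps are derived from this incorrect expression, so the error originates in Step 2.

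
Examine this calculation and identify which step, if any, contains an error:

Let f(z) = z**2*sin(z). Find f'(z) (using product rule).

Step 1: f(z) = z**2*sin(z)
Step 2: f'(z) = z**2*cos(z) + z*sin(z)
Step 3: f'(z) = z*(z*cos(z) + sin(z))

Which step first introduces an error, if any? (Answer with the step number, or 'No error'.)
Step 2

Step 2 is incorrect due to a wrong coefficient.
The step shows: z**2*cos(z) + z*sin(z)
The correct value should be: z**2*cos(z) + 2*z*sin(z)

Explanation: The coefficient 2 was incorrectly written as 1: the term 2*z*sin(z) was incorrectly written as z*sin(z)
The later steps are derived from this incorrect expression, so the error originates in Step 2.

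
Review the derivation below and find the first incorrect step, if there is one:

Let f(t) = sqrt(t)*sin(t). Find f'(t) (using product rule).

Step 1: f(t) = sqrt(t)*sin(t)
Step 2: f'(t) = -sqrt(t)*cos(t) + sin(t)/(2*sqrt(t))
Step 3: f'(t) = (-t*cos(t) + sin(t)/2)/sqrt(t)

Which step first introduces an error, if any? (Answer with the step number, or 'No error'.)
Step 2

Step 2 is incorrect due to a sign flip.
The step shows: -sqrt(t)*cos(t) + sin(t)/(2*sqrt(t))
The correct value should be: sqrt(t)*cos(t) + sin(t)/(2*sqrt(t))

Explanation: The sign of one term was flipped: the term sqrt(t)*cos(t) was incorrectly written as -sqrt(t)*cos(t)
The later steps are derived from this incorrect expression, so the error originates in Step 2.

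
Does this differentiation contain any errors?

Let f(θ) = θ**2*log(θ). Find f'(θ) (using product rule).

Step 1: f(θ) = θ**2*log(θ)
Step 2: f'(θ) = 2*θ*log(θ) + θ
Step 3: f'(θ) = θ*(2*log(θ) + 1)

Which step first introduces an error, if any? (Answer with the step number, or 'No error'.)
No error

All steps in this derivation are correct.
The final answer f'(θ) = θ*(2*log(θ) + 1) is valid.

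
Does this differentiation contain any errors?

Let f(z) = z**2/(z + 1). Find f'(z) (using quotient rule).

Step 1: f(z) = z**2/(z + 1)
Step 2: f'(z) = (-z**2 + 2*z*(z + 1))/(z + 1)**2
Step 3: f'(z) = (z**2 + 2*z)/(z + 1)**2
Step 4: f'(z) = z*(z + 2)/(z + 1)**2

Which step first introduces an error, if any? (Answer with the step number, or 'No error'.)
No error

All steps in this derivation are correct.
The final answer f'(z) = z*(z + 2)/(z + 1)**2 is valid.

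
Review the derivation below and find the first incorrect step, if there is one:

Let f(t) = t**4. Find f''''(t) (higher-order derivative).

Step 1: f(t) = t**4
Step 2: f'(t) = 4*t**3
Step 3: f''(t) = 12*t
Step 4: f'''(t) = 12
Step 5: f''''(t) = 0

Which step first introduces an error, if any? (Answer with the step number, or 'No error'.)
Step 3

Step 3 is incorrect due to a wrong exponent.
The step shows: 12*t
The correct value should be: 12*t**2

Explanation: The exponent 2 on t was incorrectly written as 1: the term 12*t**2 was incorrectly written as 12*t
The later steps are derived from this incorrect expression, so the error originates in Step 3.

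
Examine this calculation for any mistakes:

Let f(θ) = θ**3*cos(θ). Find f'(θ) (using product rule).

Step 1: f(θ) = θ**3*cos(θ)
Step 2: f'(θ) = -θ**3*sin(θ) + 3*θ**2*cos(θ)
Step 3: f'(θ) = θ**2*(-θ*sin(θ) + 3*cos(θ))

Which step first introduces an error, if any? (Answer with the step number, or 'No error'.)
No error

All steps in this derivation are correct.
The final answer f'(θ) = θ**2*(-θ*sin(θ) + 3*cos(θ)) is valid.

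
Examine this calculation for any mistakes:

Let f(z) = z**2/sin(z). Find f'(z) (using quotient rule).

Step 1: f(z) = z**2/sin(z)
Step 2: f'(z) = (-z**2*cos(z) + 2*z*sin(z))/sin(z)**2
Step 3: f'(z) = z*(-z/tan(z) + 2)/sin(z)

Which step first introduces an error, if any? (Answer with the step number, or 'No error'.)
No error

All steps in this derivation are correct.
The final answer f'(z) = z*(-z/tan(z) + 2)/sin(z) is valid.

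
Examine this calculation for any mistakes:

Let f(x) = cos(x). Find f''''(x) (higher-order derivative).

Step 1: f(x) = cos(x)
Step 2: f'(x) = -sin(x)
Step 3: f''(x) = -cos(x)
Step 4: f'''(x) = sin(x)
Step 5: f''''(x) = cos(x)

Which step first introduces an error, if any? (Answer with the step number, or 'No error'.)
No error

All steps in this derivation are correct.
The final answer f''''(x) = cos(x) is valid.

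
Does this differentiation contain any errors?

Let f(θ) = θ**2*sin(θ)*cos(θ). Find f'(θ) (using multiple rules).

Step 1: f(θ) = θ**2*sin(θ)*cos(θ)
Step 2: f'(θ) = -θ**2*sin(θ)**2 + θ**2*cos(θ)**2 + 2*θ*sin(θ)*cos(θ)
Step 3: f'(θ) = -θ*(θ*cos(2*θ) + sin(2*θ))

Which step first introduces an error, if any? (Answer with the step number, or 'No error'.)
Step 3

Step 3 is incorrect due to a sign flip.
The step shows: -θ*(θ*cos(2*θ) + sin(2*θ))
The correct value should be: θ*(θ*cos(2*θ) + sin(2*θ))

Explanation: The sign of the whole expression was flipped: the term θ*(θ*cos(2*θ) + sin(2*θ)) was incorrectly written as -θ*(θ*cos(2*θ) + sin(2*θ))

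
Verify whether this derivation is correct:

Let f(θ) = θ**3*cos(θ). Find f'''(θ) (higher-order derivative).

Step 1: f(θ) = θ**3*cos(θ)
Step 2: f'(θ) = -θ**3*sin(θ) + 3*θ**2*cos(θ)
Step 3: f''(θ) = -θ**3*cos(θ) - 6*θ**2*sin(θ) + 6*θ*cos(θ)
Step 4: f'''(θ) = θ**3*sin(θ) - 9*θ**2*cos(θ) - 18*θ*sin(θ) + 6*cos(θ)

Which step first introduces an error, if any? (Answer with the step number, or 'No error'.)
No error

All steps in this derivation are correct.
The final answer f'''(θ) = θ**3*sin(θ) - 9*θ**2*cos(θ) - 18*θ*sin(θ) + 6*cos(θ) is valid.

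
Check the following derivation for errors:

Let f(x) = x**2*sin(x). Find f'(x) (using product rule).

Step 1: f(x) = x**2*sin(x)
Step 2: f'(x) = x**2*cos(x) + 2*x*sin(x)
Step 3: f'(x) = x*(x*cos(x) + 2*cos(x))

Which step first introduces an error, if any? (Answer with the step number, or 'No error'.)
Step 3

Step 3 is incorrect due to a wrong trig function.
The step shows: x*(x*cos(x) + 2*cos(x))
The correct value should be: x*(x*cos(x) + 2*sin(x))

Explanation: sin(x) was incorrectly written as cos(x): the term x*(x*cos(x) + 2*sin(x)) was incorrectly written as x*(x*cos(x) + 2*cos(x))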